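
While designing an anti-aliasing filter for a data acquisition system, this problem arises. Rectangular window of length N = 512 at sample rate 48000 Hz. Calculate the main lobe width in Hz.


Main lobe width for a rectangular window:
Width = 2 * fs / N
      = 2 * 48000 / 512
      = 96000 / 512
      = 187.5 Hz

187.5 Hz


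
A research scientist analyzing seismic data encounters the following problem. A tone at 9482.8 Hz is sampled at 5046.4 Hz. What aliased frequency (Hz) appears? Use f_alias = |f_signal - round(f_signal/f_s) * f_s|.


Compute the nearest integer multiple of fs to the signal:
n = round(9482.8 / 5046.4) = 2
f_alias = |9482.8 - 2 * 5046.4|
        = |9482.8 - 10092.8|
        = 610.0 Hz

610.0


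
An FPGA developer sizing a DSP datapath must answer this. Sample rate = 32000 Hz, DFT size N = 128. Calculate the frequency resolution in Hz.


DFT frequency resolution:
df = fs / N
   = 32000 / 128
   = 250.0 Hz

250.0 Hz


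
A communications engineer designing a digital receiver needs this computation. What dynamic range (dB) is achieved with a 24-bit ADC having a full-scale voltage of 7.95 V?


Dynamic range from full-scale to LSB:
V_min = V_max / 2^bits = 7.95 / 2^24
DR = 20 * log10(V_max / V_min)
   = 20 * log10(2^24)
   = 20 * 24 * log10(2)
   = 144.49 dB

144.49 dB


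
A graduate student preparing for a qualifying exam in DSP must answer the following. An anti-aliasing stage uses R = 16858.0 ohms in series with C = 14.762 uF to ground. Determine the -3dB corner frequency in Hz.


Cutoff frequency of a first-order RC filter:
fc = 1 / (2 * pi * R * C)
C = 14.762 uF = 1.4762e-05 F
fc = 1 / (2 * pi * 16858.0 * 1.4762e-05)
   = 1 / 1.5636196474043
   = 0.639542 Hz

0.639542 Hz


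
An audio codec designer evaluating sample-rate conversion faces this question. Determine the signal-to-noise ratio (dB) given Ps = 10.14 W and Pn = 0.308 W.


SNR in decibels:
SNR = 10 * log10(Ps / Pn)
    = 10 * log10(10.14 / 0.308)
    = 10 * log10(32.9221)
    = 10 * 1.5175
    = 15.17 dB

15.17 dB


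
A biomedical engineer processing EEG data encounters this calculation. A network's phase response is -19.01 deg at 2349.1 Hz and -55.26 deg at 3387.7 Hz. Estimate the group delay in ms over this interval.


Group delay from phase difference:
tau = -d(phi)/d(omega)
d(phi) = -36.25 deg = -0.632682 rad
d(omega) = 2*pi*(3387.7 - 2349.1) = 6525.7163 rad/s
tau = -(-0.632682) / 6525.7163
    = 0.097 ms

0.097 ms


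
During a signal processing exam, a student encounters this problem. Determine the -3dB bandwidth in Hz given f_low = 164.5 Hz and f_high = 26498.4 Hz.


Bandwidth is the difference of -3dB frequencies:
BW = f_high - f_low
   = 26498.4 - 164.5
   = 26333.9 Hz

26333.9 Hz


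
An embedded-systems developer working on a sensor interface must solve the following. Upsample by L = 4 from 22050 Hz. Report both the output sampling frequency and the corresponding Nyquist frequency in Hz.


Step 1 — output sample rate after interpolation by L:
fs_out = L * fs_in = 4 * 22050 = 88200 Hz

Step 2 — Nyquist frequency of the output stream:
f_Nyq = fs_out / 2 = 88200 / 2 = 44100.0 Hz

fs_out = 88200 Hz; f_Nyquist = 44100.0 Hz


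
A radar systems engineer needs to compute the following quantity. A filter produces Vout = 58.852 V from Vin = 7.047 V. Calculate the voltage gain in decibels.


Voltage gain in dB:
G = 20 * log10(Vout / Vin)
  = 20 * log10(58.852 / 7.047)
  = 20 * log10(8.351355)
  = 20 * 0.921757
  = 18.44 dB

18.44 dB


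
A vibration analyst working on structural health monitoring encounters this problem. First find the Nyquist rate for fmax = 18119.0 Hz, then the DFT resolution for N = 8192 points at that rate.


Step 1 — Nyquist sampling rate:
fs = 2 * fmax = 2 * 18119.0 = 36238.0 Hz

Step 2 — DFT bin spacing:
df = fs / N = 36238.0 / 8192 = 4.4236 Hz

4.4236 Hz


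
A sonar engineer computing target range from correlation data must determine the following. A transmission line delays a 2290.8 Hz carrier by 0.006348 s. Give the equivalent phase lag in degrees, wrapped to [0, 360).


Phase shift from frequency and time delay:
phi = 360 * f * t_delay
    = 360 * 2290.8 * 0.006348
    = 5235.12 degrees
    mod 360 = 195.12 degrees

195.12 degrees


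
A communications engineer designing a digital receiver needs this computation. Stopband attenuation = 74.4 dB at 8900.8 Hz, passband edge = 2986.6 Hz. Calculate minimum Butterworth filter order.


Butterworth filter order formula:
n = log10(10^(A/10) - 1) / (2 * log10(f_stop/f_pass))
10^(74.4/10) - 1 = 27542286.0334
f_stop/f_pass = 8900.8 / 2986.6 = 2.9802
n = 7.8439 -> ceil = 8

8


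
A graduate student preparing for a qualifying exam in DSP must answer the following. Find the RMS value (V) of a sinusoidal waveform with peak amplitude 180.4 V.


RMS voltage for a sinusoidal waveform:
V_rms = V_peak / sqrt(2)
      = 180.4 / 1.414214
      = 127.562 V

127.562 V


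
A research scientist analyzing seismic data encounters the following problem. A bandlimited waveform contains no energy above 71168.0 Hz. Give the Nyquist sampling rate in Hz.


The Nyquist rate is twice the maximum frequency component.
fs_min = 2 * fmax
      = 2 * 71168.0
      = 142336.0 Hz

142336.0


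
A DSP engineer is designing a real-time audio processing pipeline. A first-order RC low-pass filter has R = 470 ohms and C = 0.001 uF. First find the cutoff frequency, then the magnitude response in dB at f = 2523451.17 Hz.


Step 1 — cutoff frequency:
fc = 1 / (2*pi*R*C)
C = 0.001 uF = 1e-09 F
fc = 1 / (2*pi*470*1e-09)
   = 338627.538 Hz

Step 2 — magnitude at f = 2523451.17 Hz:
|H(f)| = 1 / sqrt(1 + (f/fc)^2)
f/fc = 2523451.17 / 338627.538 = 7.451996
|H| = 1 / sqrt(1 + 55.532244) = 0.1330001
|H|_dB = 20*log10(0.1330001) = -17.52 dB

fc = 338627.538 Hz; |H(2523451.17 Hz)| = -17.52 dB


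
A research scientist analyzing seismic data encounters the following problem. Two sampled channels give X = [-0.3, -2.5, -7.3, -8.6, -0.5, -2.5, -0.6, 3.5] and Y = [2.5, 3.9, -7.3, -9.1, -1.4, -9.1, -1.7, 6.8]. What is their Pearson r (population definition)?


Pearson correlation coefficient (population):
r = cov(X,Y) / (std(X) * std(Y))
Mean X = -2.35, Mean Y = -1.925
Cov(X,Y) = 16.64125
Std(X) = 3.683069, Std(Y) = 5.720741
r = 0.7898

0.7898


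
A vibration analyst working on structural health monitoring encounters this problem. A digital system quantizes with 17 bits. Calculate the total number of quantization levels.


Number of quantization levels = 2^N
= 2^17
= 131072

131072


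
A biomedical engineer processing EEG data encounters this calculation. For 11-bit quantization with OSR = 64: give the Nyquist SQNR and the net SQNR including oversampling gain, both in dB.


Step 1 — baseline SQNR at Nyquist:
SQNR_base = 6.02*N + 1.76
          = 6.02*11 + 1.76
          = 67.98 dB

Step 2 — oversampling processing gain:
G = 10*log10(OSR) = 10*log10(64) = 18.06 dB

Step 3 — total:
SQNR_total = 67.98 + 18.06 = 86.04 dB

Base SQNR = 67.98 dB; oversampled SQNR = 86.04 dB


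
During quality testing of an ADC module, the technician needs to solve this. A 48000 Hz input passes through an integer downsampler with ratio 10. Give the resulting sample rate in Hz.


Decimation reduces the sample rate:
fs_out = fs_in / M
       = 48000 / 10
       = 4800.0 Hz

4800.0 Hz


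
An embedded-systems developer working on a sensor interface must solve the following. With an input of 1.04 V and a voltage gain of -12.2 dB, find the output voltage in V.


Output voltage from dB gain:
V_out = V_in * 10^(gain_dB / 20)
      = 1.04 * 10^(-12.2 / 20)
      = 1.04 * 0.245471
      = 0.2553 V

0.2553 V


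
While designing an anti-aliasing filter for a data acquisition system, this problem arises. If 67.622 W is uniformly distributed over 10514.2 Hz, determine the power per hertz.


Power spectral density:
PSD = P / BW
    = 67.622 / 10514.2
    = 0.00643149 W/Hz

0.00643149 W/Hz


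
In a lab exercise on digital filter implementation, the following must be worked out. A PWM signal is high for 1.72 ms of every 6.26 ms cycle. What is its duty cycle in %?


Duty cycle as a percentage:
DC = (t_on / T) * 100
   = (1.72 / 6.26) * 100
   = 0.27476 * 100
   = 27.48 %

27.48 %


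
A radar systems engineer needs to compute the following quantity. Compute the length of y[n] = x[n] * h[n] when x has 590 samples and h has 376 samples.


Linear convolution output length:
L = N + M - 1
  = 590 + 376 - 1
  = 965 samples

965


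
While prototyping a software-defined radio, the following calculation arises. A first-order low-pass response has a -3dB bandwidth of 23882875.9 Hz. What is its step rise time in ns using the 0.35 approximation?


Rise time from bandwidth relationship:
tr = 0.35 / BW
   = 0.35 / 23882875.9
   = 1.465485151e-08 s
   = 14.6549 ns

14.6549 ns


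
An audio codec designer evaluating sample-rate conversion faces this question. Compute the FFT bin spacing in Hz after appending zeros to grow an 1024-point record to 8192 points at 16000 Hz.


Frequency resolution after zero-padding:
N_padded = 1024 * 8 = 8192
df = fs / N_padded
   = 16000 / 8192
   = 1.9531 Hz

1.9531 Hz


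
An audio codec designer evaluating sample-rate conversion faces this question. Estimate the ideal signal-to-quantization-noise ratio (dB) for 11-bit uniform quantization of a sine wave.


Theoretical SNR for a full-scale sinusoid:
SNR = 6.02 * N + 1.76
    = 6.02 * 11 + 1.76
    = 66.22 + 1.76
    = 67.98 dB

67.98 dB


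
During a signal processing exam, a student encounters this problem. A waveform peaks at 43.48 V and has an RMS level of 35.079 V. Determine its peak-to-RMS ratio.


Crest factor is the ratio of peak to RMS:
CF = V_peak / V_rms
   = 43.48 / 35.079
   = 1.2395

1.2395


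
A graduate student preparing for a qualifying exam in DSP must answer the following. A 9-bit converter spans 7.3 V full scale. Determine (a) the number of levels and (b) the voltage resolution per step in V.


Step 1 — number of quantization levels:
L = 2^N = 2^9 = 512

Step 2 — LSB step size:
delta = Vfs / L
      = 7.3 / 512
      = 0.01425781 V

Levels = 512; step size = 0.01425781 V


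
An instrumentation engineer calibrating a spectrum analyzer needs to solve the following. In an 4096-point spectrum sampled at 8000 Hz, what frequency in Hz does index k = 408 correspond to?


Frequency of DFT bin k:
f_k = k * fs / N
    = 408 * 8000 / 4096
    = 3264000 / 4096
    = 796.875 Hz

796.875 Hz


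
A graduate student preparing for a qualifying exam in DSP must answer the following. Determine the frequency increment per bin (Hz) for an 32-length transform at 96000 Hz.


DFT frequency resolution:
df = fs / N
   = 96000 / 32
   = 3000.0 Hz

3000.0 Hz


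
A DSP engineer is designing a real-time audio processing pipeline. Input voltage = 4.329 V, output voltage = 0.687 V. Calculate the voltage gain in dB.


Voltage gain in dB:
G = 20 * log10(Vout / Vin)
  = 20 * log10(0.687 / 4.329)
  = 20 * log10(0.158697)
  = 20 * -0.799431
  = -15.99 dB

-15.99 dB


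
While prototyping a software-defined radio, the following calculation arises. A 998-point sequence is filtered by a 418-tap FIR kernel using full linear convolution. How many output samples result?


Linear convolution output length:
L = N + M - 1
  = 998 + 418 - 1
  = 1415 samples

1415


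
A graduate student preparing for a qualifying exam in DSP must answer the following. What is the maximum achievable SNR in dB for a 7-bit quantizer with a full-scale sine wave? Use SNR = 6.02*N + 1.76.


Theoretical SNR for a full-scale sinusoid:
SNR = 6.02 * N + 1.76
    = 6.02 * 7 + 1.76
    = 42.14 + 1.76
    = 43.9 dB

43.9 dB


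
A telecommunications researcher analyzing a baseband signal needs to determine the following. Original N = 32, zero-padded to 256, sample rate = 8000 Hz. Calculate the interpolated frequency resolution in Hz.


Frequency resolution after zero-padding:
N_padded = 32 * 8 = 256
df = fs / N_padded
   = 8000 / 256
   = 31.25 Hz

31.25 Hz


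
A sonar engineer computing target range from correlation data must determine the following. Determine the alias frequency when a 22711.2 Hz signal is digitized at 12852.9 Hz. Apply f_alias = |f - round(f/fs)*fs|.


Compute the nearest integer multiple of fs to the signal:
n = round(22711.2 / 12852.9) = 2
f_alias = |22711.2 - 2 * 12852.9|
        = |22711.2 - 25705.8|
        = 2994.6 Hz

2994.6


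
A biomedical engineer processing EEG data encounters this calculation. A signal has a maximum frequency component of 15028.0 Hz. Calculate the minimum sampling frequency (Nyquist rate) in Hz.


The Nyquist rate is twice the maximum frequency component.
fs_min = 2 * fmax
      = 2 * 15028.0
      = 30056.0 Hz

30056.0


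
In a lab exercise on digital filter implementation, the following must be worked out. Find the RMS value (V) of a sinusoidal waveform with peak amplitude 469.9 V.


RMS voltage for a sinusoidal waveform:
V_rms = V_peak / sqrt(2)
      = 469.9 / 1.414214
      = 332.269 V

332.269 V


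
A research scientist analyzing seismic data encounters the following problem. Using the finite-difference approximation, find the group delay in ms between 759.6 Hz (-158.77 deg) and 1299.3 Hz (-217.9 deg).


Group delay from phase difference:
tau = -d(phi)/d(omega)
d(phi) = -59.13 deg = -1.032013 rad
d(omega) = 2*pi*(1299.3 - 759.6) = 3391.0351 rad/s
tau = -(-1.032013) / 3391.0351
    = 0.3043 ms

0.3043 ms


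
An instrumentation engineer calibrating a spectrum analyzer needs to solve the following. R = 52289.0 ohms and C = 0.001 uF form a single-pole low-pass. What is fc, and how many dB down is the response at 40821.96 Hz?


Step 1 — cutoff frequency:
fc = 1 / (2*pi*R*C)
C = 0.001 uF = 1e-09 F
fc = 1 / (2*pi*52289.0*1e-09)
   = 3043.756 Hz

Step 2 — magnitude at f = 40821.96 Hz:
|H(f)| = 1 / sqrt(1 + (f/fc)^2)
f/fc = 40821.96 / 3043.756 = 13.411706
|H| = 1 / sqrt(1 + 179.873858) = 0.0743553
|H|_dB = 20*log10(0.0743553) = -22.57 dB

fc = 3043.756 Hz; |H(40821.96 Hz)| = -22.57 dB


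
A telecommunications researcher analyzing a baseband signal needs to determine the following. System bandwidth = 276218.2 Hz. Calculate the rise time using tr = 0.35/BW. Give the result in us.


Rise time from bandwidth relationship:
tr = 0.35 / BW
   = 0.35 / 276218.2
   = 1.267114187e-06 s
   = 1.2671 us

1.2671 us


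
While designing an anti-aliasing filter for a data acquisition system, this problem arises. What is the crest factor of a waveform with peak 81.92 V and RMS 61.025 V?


Crest factor is the ratio of peak to RMS:
CF = V_peak / V_rms
   = 81.92 / 61.025
   = 1.3424

1.3424


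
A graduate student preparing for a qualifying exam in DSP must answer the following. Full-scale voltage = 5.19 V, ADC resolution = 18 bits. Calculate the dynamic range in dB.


Dynamic range from full-scale to LSB:
V_min = V_max / 2^bits = 5.19 / 2^18
DR = 20 * log10(V_max / V_min)
   = 20 * log10(2^18)
   = 20 * 18 * log10(2)
   = 108.37 dB

108.37 dB


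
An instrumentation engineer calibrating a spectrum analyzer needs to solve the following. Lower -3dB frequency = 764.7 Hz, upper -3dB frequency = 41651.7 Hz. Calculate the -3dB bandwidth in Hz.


Bandwidth is the difference of -3dB frequencies:
BW = f_high - f_low
   = 41651.7 - 764.7
   = 40887.0 Hz

40887.0 Hz


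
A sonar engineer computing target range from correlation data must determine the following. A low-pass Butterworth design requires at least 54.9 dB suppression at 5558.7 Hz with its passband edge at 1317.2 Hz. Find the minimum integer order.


Butterworth filter order formula:
n = log10(10^(A/10) - 1) / (2 * log10(f_stop/f_pass))
10^(54.9/10) - 1 = 309028.5433
f_stop/f_pass = 5558.7 / 1317.2 = 4.2201
n = 4.3897 -> ceil = 5

5


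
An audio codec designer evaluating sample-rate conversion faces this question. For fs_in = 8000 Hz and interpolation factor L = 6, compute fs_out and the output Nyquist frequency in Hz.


Step 1 — output sample rate after interpolation by L:
fs_out = L * fs_in = 6 * 8000 = 48000 Hz

Step 2 — Nyquist frequency of the output stream:
f_Nyq = fs_out / 2 = 48000 / 2 = 24000.0 Hz

fs_out = 48000 Hz; f_Nyquist = 24000.0 Hz


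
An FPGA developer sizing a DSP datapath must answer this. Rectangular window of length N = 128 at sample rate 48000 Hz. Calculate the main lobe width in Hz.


Main lobe width for a rectangular window:
Width = 2 * fs / N
      = 2 * 48000 / 128
      = 96000 / 128
      = 750.0 Hz

750.0 Hz


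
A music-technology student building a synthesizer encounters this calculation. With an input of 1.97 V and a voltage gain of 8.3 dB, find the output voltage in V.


Output voltage from dB gain:
V_out = V_in * 10^(gain_dB / 20)
      = 1.97 * 10^(8.3 / 20)
      = 1.97 * 2.60016
      = 5.1223 V

5.1223 V


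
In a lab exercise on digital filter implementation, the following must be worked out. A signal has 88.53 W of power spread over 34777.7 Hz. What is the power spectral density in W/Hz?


Power spectral density:
PSD = P / BW
    = 88.53 / 34777.7
    = 0.0025456 W/Hz

0.0025456 W/Hz


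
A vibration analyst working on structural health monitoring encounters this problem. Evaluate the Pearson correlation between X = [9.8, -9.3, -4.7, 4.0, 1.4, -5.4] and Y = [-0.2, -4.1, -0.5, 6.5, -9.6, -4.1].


Pearson correlation coefficient (population):
r = cov(X,Y) / (std(X) * std(Y))
Mean X = -0.7, Mean Y = -2.0
Cov(X,Y) = 10.803333
Std(X) = 6.439462, Std(Y) = 4.90442
r = 0.3421

0.3421


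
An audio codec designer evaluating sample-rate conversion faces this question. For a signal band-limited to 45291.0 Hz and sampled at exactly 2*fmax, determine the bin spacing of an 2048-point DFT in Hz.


Step 1 — Nyquist sampling rate:
fs = 2 * fmax = 2 * 45291.0 = 90582.0 Hz

Step 2 — DFT bin spacing:
df = fs / N = 90582.0 / 2048 = 44.2295 Hz

44.2295 Hz


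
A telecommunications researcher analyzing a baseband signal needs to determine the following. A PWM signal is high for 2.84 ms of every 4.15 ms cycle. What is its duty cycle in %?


Duty cycle as a percentage:
DC = (t_on / T) * 100
   = (2.84 / 4.15) * 100
   = 0.684337 * 100
   = 68.43 %

68.43 %


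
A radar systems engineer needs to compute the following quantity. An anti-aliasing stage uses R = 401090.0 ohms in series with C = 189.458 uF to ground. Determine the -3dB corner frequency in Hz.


Cutoff frequency of a first-order RC filter:
fc = 1 / (2 * pi * R * C)
C = 189.458 uF = 0.000189458 F
fc = 1 / (2 * pi * 401090.0 * 0.000189458)
   = 1 / 477.45742446795
   = 0.002094 Hz

0.002094 Hz


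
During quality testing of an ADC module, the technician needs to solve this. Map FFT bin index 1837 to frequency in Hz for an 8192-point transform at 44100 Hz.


Frequency of DFT bin k:
f_k = k * fs / N
    = 1837 * 44100 / 8192
    = 81011700 / 8192
    = 9889.124 Hz

9889.124 Hz


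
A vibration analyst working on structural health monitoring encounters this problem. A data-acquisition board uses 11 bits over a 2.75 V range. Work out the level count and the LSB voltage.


Step 1 — number of quantization levels:
L = 2^N = 2^11 = 2048

Step 2 — LSB step size:
delta = Vfs / L
      = 2.75 / 2048
      = 0.00134277 V

Levels = 2048; step size = 0.00134277 V


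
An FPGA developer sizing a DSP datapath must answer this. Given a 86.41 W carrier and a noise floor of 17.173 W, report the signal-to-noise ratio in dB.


SNR in decibels:
SNR = 10 * log10(Ps / Pn)
    = 10 * log10(86.41 / 17.173)
    = 10 * log10(5.0317)
    = 10 * 0.7017
    = 7.02 dB

7.02 dB


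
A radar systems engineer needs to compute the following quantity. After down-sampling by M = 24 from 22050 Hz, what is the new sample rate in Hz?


Decimation reduces the sample rate:
fs_out = fs_in / M
       = 22050 / 24
       = 918.75 Hz

918.75 Hz


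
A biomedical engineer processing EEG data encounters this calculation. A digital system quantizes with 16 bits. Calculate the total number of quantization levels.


Number of quantization levels = 2^N
= 2^16
= 65536

65536


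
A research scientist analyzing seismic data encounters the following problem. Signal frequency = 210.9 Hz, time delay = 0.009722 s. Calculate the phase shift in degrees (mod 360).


Phase shift from frequency and time delay:
phi = 360 * f * t_delay
    = 360 * 210.9 * 0.009722
    = 738.13 degrees
    mod 360 = 18.13 degrees

18.13 degrees


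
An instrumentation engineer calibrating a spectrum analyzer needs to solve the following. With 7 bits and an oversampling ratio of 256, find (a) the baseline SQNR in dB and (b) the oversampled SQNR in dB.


Step 1 — baseline SQNR at Nyquist:
SQNR_base = 6.02*N + 1.76
          = 6.02*7 + 1.76
          = 43.9 dB

Step 2 — oversampling processing gain:
G = 10*log10(OSR) = 10*log10(256) = 24.08 dB

Step 3 — total:
SQNR_total = 43.9 + 24.08 = 67.98 dB

Base SQNR = 43.9 dB; oversampled SQNR = 67.98 dB


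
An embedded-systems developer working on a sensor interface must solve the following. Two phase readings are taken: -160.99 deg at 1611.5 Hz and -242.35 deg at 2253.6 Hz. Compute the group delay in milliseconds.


Group delay from phase difference:
tau = -d(phi)/d(omega)
d(phi) = -81.36 deg = -1.42 rad
d(omega) = 2*pi*(2253.6 - 1611.5) = 4034.4333 rad/s
tau = -(-1.42) / 4034.4333
    = 0.352 ms

0.352 ms


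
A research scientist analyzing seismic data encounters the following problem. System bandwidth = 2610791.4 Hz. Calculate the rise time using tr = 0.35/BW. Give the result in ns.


Rise time from bandwidth relationship:
tr = 0.35 / BW
   = 0.35 / 2610791.4
   = 1.340589677e-07 s
   = 134.059 ns

134.059 ns


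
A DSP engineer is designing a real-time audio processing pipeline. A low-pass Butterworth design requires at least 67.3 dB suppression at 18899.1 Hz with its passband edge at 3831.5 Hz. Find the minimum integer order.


Butterworth filter order formula:
n = log10(10^(A/10) - 1) / (2 * log10(f_stop/f_pass))
10^(67.3/10) - 1 = 5370316.9637
f_stop/f_pass = 18899.1 / 3831.5 = 4.9326
n = 4.8552 -> ceil = 5

5


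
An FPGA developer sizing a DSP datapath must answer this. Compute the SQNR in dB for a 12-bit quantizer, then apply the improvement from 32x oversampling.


Step 1 — baseline SQNR at Nyquist:
SQNR_base = 6.02*N + 1.76
          = 6.02*12 + 1.76
          = 74.0 dB

Step 2 — oversampling processing gain:
G = 10*log10(OSR) = 10*log10(32) = 15.05 dB

Step 3 — total:
SQNR_total = 74.0 + 15.05 = 89.05 dB

Base SQNR = 74.0 dB; oversampled SQNR = 89.05 dB


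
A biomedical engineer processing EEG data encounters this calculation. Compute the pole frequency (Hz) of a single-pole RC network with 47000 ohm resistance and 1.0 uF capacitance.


Cutoff frequency of a first-order RC filter:
fc = 1 / (2 * pi * R * C)
C = 1.0 uF = 1e-06 F
fc = 1 / (2 * pi * 47000 * 1e-06)
   = 1 / 0.29530970943744
   = 3.386275 Hz

3.386275 Hz


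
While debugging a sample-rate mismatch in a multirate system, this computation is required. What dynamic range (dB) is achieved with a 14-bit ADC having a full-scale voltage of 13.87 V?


Dynamic range from full-scale to LSB:
V_min = V_max / 2^bits = 13.87 / 2^14
DR = 20 * log10(V_max / V_min)
   = 20 * log10(2^14)
   = 20 * 14 * log10(2)
   = 84.29 dB

84.29 dB


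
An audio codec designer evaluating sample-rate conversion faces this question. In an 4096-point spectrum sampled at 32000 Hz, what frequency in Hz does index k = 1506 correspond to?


Frequency of DFT bin k:
f_k = k * fs / N
    = 1506 * 32000 / 4096
    = 48192000 / 4096
    = 11765.625 Hz

11765.625 Hz


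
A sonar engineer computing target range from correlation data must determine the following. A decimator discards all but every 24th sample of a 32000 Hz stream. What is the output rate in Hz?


Decimation reduces the sample rate:
fs_out = fs_in / M
       = 32000 / 24
       = 1333.3333 Hz

1333.3333 Hz


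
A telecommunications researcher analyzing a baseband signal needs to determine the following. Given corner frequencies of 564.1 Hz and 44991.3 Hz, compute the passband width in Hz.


Bandwidth is the difference of -3dB frequencies:
BW = f_high - f_low
   = 44991.3 - 564.1
   = 44427.2 Hz

44427.2 Hz


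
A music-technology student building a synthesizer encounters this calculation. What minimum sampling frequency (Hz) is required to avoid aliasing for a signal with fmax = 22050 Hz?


The Nyquist rate is twice the maximum frequency component.
fs_min = 2 * fmax
      = 2 * 22050
      = 44100 Hz

44100


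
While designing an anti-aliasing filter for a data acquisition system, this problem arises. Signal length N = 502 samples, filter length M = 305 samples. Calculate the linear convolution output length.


Linear convolution output length:
L = N + M - 1
  = 502 + 305 - 1
  = 806 samples

806


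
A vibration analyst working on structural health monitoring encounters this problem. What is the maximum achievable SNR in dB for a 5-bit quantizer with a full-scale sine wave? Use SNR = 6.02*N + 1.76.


Theoretical SNR for a full-scale sinusoid:
SNR = 6.02 * N + 1.76
    = 6.02 * 5 + 1.76
    = 30.1 + 1.76
    = 31.86 dB

31.86 dB


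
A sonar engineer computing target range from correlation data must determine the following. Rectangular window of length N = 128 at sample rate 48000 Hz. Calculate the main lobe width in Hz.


Main lobe width for a rectangular window:
Width = 2 * fs / N
      = 2 * 48000 / 128
      = 96000 / 128
      = 750.0 Hz

750.0 Hz


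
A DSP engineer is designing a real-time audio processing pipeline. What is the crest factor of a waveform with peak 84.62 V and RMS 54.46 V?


Crest factor is the ratio of peak to RMS:
CF = V_peak / V_rms
   = 84.62 / 54.46
   = 1.5538

1.5538


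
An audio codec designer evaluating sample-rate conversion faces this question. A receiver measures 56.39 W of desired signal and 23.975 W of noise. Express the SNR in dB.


SNR in decibels:
SNR = 10 * log10(Ps / Pn)
    = 10 * log10(56.39 / 23.975)
    = 10 * log10(2.352)
    = 10 * 0.3714
    = 3.71 dB

3.71 dB


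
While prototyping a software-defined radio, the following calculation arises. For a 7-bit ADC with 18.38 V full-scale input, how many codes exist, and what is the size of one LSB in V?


Step 1 — number of quantization levels:
L = 2^N = 2^7 = 128

Step 2 — LSB step size:
delta = Vfs / L
      = 18.38 / 128
      = 0.14359375 V

Levels = 128; step size = 0.14359375 V


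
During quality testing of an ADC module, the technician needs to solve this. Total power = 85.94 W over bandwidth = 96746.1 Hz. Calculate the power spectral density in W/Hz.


Power spectral density:
PSD = P / BW
    = 85.94 / 96746.1
    = 0.0008883 W/Hz

0.0008883 W/Hz


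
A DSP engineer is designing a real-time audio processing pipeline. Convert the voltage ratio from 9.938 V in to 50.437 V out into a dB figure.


Voltage gain in dB:
G = 20 * log10(Vout / Vin)
  = 20 * log10(50.437 / 9.938)
  = 20 * log10(5.075166)
  = 20 * 0.70545
  = 14.11 dB

14.11 dB


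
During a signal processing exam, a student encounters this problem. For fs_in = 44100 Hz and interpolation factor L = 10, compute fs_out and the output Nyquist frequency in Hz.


Step 1 — output sample rate after interpolation by L:
fs_out = L * fs_in = 10 * 44100 = 441000 Hz

Step 2 — Nyquist frequency of the output stream:
f_Nyq = fs_out / 2 = 441000 / 2 = 220500.0 Hz

fs_out = 441000 Hz; f_Nyquist = 220500.0 Hz


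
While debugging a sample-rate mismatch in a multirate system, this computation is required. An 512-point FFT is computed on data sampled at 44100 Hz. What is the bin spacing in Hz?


DFT frequency resolution:
df = fs / N
   = 44100 / 512
   = 86.1328 Hz

86.1328 Hz


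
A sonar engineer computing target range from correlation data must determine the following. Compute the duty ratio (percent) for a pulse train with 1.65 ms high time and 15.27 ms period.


Duty cycle as a percentage:
DC = (t_on / T) * 100
   = (1.65 / 15.27) * 100
   = 0.108055 * 100
   = 10.81 %

10.81 %


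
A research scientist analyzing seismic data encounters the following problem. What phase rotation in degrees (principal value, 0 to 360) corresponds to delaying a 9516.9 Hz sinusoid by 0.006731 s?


Phase shift from frequency and time delay:
phi = 360 * f * t_delay
    = 360 * 9516.9 * 0.006731
    = 23060.97 degrees
    mod 360 = 20.97 degrees

20.97 degrees


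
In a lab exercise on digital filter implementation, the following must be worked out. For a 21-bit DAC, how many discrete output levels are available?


Number of quantization levels = 2^N
= 2^21
= 2097152

2097152


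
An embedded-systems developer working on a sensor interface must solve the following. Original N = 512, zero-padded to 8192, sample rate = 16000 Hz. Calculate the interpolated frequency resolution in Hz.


Frequency resolution after zero-padding:
N_padded = 512 * 16 = 8192
df = fs / N_padded
   = 16000 / 8192
   = 1.9531 Hz

1.9531 Hz


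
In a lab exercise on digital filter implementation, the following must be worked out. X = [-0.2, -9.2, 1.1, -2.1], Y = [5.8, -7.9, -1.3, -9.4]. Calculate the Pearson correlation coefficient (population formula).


Pearson correlation coefficient (population):
r = cov(X,Y) / (std(X) * std(Y))
Mean X = -2.6, Mean Y = -3.2
Cov(X,Y) = 14.1375
Std(X) = 3.976808, Std(Y) = 6.023703
r = 0.5902

0.5902


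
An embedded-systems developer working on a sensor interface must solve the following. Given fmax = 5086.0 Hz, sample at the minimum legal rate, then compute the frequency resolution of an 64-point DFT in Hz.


Step 1 — Nyquist sampling rate:
fs = 2 * fmax = 2 * 5086.0 = 10172.0 Hz

Step 2 — DFT bin spacing:
df = fs / N = 10172.0 / 64 = 158.9375 Hz

158.9375 Hz


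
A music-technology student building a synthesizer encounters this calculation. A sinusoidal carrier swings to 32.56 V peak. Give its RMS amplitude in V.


RMS voltage for a sinusoidal waveform:
V_rms = V_peak / sqrt(2)
      = 32.56 / 1.414214
      = 23.023 V

23.023 V


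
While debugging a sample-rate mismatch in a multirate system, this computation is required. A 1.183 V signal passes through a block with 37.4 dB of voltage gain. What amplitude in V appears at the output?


Output voltage from dB gain:
V_out = V_in * 10^(gain_dB / 20)
      = 1.183 * 10^(37.4 / 20)
      = 1.183 * 74.131024
      = 87.697 V

87.697 V


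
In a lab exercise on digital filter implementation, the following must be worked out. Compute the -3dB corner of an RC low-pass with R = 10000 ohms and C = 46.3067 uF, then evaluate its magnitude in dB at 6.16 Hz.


Step 1 — cutoff frequency:
fc = 1 / (2*pi*R*C)
C = 46.3067 uF = 4.63067e-05 F
fc = 1 / (2*pi*10000*4.63067e-05)
   = 0.343697 Hz

Step 2 — magnitude at f = 6.16 Hz:
|H(f)| = 1 / sqrt(1 + (f/fc)^2)
f/fc = 6.16 / 0.343697 = 17.922763
|H| = 1 / sqrt(1 + 321.225434) = 0.0557083
|H|_dB = 20*log10(0.0557083) = -25.08 dB

fc = 0.343697 Hz; |H(6.16 Hz)| = -25.08 dB


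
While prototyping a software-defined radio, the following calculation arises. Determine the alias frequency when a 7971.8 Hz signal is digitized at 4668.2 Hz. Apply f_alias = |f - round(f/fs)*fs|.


Compute the nearest integer multiple of fs to the signal:
n = round(7971.8 / 4668.2) = 2
f_alias = |7971.8 - 2 * 4668.2|
        = |7971.8 - 9336.4|
        = 1364.6 Hz

1364.6


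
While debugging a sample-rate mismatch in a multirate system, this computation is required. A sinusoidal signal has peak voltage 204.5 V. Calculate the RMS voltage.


RMS voltage for a sinusoidal waveform:
V_rms = V_peak / sqrt(2)
      = 204.5 / 1.414214
      = 144.603 V

144.603 V


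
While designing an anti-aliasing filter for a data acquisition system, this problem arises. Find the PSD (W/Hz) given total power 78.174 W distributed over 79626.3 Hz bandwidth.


Power spectral density:
PSD = P / BW
    = 78.174 / 79626.3
    = 0.00098176 W/Hz

0.00098176 W/Hz


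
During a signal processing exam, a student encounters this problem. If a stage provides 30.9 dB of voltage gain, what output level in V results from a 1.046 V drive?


Output voltage from dB gain:
V_out = V_in * 10^(gain_dB / 20)
      = 1.046 * 10^(30.9 / 20)
      = 1.046 * 35.075187
      = 36.6886 V

36.6886 V


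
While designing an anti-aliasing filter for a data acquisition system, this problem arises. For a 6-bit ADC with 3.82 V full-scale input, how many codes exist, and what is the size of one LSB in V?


Step 1 — number of quantization levels:
L = 2^N = 2^6 = 64

Step 2 — LSB step size:
delta = Vfs / L
      = 3.82 / 64
      = 0.0596875 V

Levels = 64; step size = 0.0596875 V


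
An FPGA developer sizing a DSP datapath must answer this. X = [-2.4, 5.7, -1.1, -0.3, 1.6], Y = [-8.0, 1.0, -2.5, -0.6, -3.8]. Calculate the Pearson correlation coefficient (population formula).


Pearson correlation coefficient (population):
r = cov(X,Y) / (std(X) * std(Y))
Mean X = 0.7, Mean Y = -2.78
Cov(X,Y) = 6.296
Std(X) = 2.816381, Std(Y) = 3.079221
r = 0.726

0.726


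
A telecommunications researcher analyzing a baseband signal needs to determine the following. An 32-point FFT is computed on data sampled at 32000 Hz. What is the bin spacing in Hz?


DFT frequency resolution:
df = fs / N
   = 32000 / 32
   = 1000.0 Hz

1000.0 Hz


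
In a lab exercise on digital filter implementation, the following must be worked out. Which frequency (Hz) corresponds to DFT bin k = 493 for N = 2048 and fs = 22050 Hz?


Frequency of DFT bin k:
f_k = k * fs / N
    = 493 * 22050 / 2048
    = 10870650 / 2048
    = 5307.935 Hz

5307.935 Hz


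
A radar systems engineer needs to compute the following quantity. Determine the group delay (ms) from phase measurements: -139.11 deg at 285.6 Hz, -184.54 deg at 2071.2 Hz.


Group delay from phase difference:
tau = -d(phi)/d(omega)
d(phi) = -45.43 deg = -0.792903 rad
d(omega) = 2*pi*(2071.2 - 285.6) = 11219.2557 rad/s
tau = -(-0.792903) / 11219.2557
    = 0.0707 ms

0.0707 ms


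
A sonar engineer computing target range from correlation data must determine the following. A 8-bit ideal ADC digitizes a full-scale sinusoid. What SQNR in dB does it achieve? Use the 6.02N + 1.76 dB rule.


Theoretical SNR for a full-scale sinusoid:
SNR = 6.02 * N + 1.76
    = 6.02 * 8 + 1.76
    = 48.16 + 1.76
    = 49.92 dB

49.92 dB


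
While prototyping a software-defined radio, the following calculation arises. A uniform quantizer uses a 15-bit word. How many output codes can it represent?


Number of quantization levels = 2^N
= 2^15
= 32768

32768


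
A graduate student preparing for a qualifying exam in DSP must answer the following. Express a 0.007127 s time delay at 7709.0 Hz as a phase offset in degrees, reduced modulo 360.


Phase shift from frequency and time delay:
phi = 360 * f * t_delay
    = 360 * 7709.0 * 0.007127
    = 19779.14 degrees
    mod 360 = 339.14 degrees

339.14 degrees


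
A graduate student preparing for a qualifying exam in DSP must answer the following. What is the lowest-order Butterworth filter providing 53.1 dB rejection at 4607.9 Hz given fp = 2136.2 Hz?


Butterworth filter order formula:
n = log10(10^(A/10) - 1) / (2 * log10(f_stop/f_pass))
10^(53.1/10) - 1 = 204172.7945
f_stop/f_pass = 4607.9 / 2136.2 = 2.1571
n = 7.9524 -> ceil = 8

8


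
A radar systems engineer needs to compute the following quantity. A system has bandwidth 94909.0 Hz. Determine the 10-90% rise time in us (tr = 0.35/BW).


Rise time from bandwidth relationship:
tr = 0.35 / BW
   = 0.35 / 94909.0
   = 3.687742996e-06 s
   = 3.6877 us

3.6877 us


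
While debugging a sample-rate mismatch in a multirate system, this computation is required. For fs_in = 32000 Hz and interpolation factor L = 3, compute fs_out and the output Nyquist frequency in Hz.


Step 1 — output sample rate after interpolation by L:
fs_out = L * fs_in = 3 * 32000 = 96000 Hz

Step 2 — Nyquist frequency of the output stream:
f_Nyq = fs_out / 2 = 96000 / 2 = 48000.0 Hz

fs_out = 96000 Hz; f_Nyquist = 48000.0 Hz


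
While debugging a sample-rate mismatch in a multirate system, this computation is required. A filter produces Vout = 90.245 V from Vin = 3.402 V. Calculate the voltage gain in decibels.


Voltage gain in dB:
G = 20 * log10(Vout / Vin)
  = 20 * log10(90.245 / 3.402)
  = 20 * log10(26.527043)
  = 20 * 1.423689
  = 28.47 dB

28.47 dB


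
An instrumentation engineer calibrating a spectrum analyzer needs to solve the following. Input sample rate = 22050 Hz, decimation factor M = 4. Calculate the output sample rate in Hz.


Decimation reduces the sample rate:
fs_out = fs_in / M
       = 22050 / 4
       = 5512.5 Hz

5512.5 Hz


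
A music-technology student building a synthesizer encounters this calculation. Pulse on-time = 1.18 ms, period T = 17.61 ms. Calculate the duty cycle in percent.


Duty cycle as a percentage:
DC = (t_on / T) * 100
   = (1.18 / 17.61) * 100
   = 0.067007 * 100
   = 6.7 %

6.7 %


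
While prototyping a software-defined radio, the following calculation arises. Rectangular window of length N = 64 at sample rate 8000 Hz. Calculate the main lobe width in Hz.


Main lobe width for a rectangular window:
Width = 2 * fs / N
      = 2 * 8000 / 64
      = 16000 / 64
      = 250.0 Hz

250.0 Hz


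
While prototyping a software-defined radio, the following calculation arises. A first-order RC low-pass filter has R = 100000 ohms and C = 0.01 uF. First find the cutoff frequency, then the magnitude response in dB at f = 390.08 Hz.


Step 1 — cutoff frequency:
fc = 1 / (2*pi*R*C)
C = 0.01 uF = 1e-08 F
fc = 1 / (2*pi*100000*1e-08)
   = 159.155 Hz

Step 2 — magnitude at f = 390.08 Hz:
|H(f)| = 1 / sqrt(1 + (f/fc)^2)
f/fc = 390.08 / 159.155 = 2.450944
|H| = 1 / sqrt(1 + 6.007126) = 0.3777722
|H|_dB = 20*log10(0.3777722) = -8.46 dB

fc = 159.155 Hz; |H(390.08 Hz)| = -8.46 dB


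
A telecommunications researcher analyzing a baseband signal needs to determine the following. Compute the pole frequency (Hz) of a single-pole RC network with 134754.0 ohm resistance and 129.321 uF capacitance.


Cutoff frequency of a first-order RC filter:
fc = 1 / (2 * pi * R * C)
C = 129.321 uF = 0.000129321 F
fc = 1 / (2 * pi * 134754.0 * 0.000129321)
   = 1 / 109.49406719927
   = 0.009133 Hz

0.009133 Hz


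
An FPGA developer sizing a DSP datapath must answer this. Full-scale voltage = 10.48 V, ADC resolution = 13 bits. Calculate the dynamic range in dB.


Dynamic range from full-scale to LSB:
V_min = V_max / 2^bits = 10.48 / 2^13
DR = 20 * log10(V_max / V_min)
   = 20 * log10(2^13)
   = 20 * 13 * log10(2)
   = 78.27 dB

78.27 dB


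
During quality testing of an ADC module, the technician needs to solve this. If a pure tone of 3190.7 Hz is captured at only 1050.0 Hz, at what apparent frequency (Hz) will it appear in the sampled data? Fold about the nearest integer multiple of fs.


Compute the nearest integer multiple of fs to the signal:
n = round(3190.7 / 1050.0) = 3
f_alias = |3190.7 - 3 * 1050.0|
        = |3190.7 - 3150.0|
        = 40.7 Hz

40.7


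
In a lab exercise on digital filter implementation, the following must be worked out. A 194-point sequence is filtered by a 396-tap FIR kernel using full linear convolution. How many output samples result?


Linear convolution output length:
L = N + M - 1
  = 194 + 396 - 1
  = 589 samples

589


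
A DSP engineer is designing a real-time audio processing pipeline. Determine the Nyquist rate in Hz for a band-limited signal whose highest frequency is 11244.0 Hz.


The Nyquist rate is twice the maximum frequency component.
fs_min = 2 * fmax
      = 2 * 11244.0
      = 22488.0 Hz

22488.0


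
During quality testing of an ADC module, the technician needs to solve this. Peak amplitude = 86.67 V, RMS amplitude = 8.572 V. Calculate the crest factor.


Crest factor is the ratio of peak to RMS:
CF = V_peak / V_rms
   = 86.67 / 8.572
   = 10.1108

10.1108
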